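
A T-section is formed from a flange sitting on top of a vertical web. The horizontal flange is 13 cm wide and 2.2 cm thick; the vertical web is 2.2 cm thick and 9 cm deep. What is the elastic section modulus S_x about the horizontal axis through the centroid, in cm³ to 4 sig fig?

S_x ≈ 65.58 cm³

Break the section into simple shapes (no overlaps), measuring from the bottom-left corner of the bounding box.
Flange: 13 × 2.2, A = 28.6 cm², y = 10.1 cm, Ī = 11.5353 cm⁴.
Web: 2.2 × 9, A = 19.8 cm², y = 4.5 cm, Ī = 133.65 cm⁴.
Centroid: ȳ = ΣA·y / ΣA = 7.80909 cm.
Transfer each piece to the horizontal axis through the centroid using Ī + A·d² with d = y − 7.80909:
  flange: d = 2.29091 cm → contributes +161.636 cm⁴
  web: d = -3.30909 cm → contributes +350.462 cm⁴
Total I = 512.097 cm⁴.
Extreme fibre distance c = 7.80909 cm; S = I/c = 65.5771 cm³.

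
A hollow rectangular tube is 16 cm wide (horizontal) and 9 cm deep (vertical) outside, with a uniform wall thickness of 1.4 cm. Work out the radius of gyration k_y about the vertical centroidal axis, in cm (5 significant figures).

k_y ≈ 5.5049 cm

Decompose the section into non-overlapping parts with the origin at the bottom-left of its bounding rectangle.
Outer rectangle: 16 × 9, A = 144 cm², x = 8 cm, Ī = 3 072 cm⁴.
Inner void (subtracted): 13.2 × 6.2, A = 81.84 cm², x = 8 cm, Ī = 1188.317 cm⁴.
By symmetry the centroid is at mid-width, x̄ = 8 cm.
All pieces are centred on the vertical centroidal axis, so I = ΣĪ (holes subtracted) = 1883.683 cm⁴.
Radius of gyration: k = √(I/A) = √(1883.683 / 62.16) = 5.504887 cm.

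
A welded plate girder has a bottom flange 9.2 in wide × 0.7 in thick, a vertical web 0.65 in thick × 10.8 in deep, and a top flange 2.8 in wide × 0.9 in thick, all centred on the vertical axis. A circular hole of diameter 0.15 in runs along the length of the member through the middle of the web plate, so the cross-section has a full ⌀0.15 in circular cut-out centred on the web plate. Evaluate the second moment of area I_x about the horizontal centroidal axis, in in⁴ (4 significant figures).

Break the section into simple shapes (no overlaps), measuring from the bottom-left corner of the bounding box.
Bottom plate: 9.2 × 0.7, A = 6.44 in², y = 0.35 in, Ī = 0.262967 in⁴.
Web plate: 0.65 × 10.8, A = 7.02 in², y = 6.1 in, Ī = 68.2344 in⁴.
Top plate: 2.8 × 0.9, A = 2.52 in², y = 11.95 in, Ī = 0.1701 in⁴.
Hole (subtracted): ⌀0.15, A = 0.0176715 in², y = 6.1 in, Ī = 0.0000248505 in⁴.
Centroid: ȳ = ΣA·y / ΣA = 4.70371 in.
Transfer each piece to the horizontal centroidal axis using Ī + A·d² with d = y − 4.70371:
  bottom plate: d = -4.35371 in → contributes +122.332 in⁴
  web plate: d = 1.39629 in → contributes +81.9207 in⁴
  top plate: d = 7.24629 in → contributes +132.492 in⁴
  hole: d = 1.39629 in → contributes −0.0344775 in⁴
Total I = 336.71 in⁴.

I_x ≈ 336.7 in⁴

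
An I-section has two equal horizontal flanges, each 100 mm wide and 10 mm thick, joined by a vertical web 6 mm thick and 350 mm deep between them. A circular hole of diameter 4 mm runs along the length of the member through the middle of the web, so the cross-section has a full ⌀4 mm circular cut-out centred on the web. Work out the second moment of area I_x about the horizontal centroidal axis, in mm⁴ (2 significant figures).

I_x ≈ 8.6 × 10⁷ mm⁴

Split into non-overlapping primitives; take the origin at the lower-left of the bounding box.
Bottom flange: 100 × 10, A = 1 000 mm², y = 5 mm, Ī = 8 333 mm⁴.
Web: 6 × 350, A = 2 100 mm², y = 185 mm, Ī = 21 437 500 mm⁴.
Top flange: 100 × 10, A = 1 000 mm², y = 365 mm, Ī = 8 333 mm⁴.
Hole (subtracted): ⌀4, A = 12.57 mm², y = 185 mm, Ī = 12.57 mm⁴.
By symmetry the centroid is at mid-height, ȳ = 185 mm.
Transfer each piece to the horizontal centroidal axis using Ī + A·d² with d = y − 185:
  bottom flange: d = -180 mm → contributes +32 408 333 mm⁴
  web: d = 0 mm → contributes +21 437 500 mm⁴
  top flange: d = 180 mm → contributes +32 408 333 mm⁴
  hole: d = 0 mm → contributes −12.57 mm⁴
Total I = 86 254 154 mm⁴.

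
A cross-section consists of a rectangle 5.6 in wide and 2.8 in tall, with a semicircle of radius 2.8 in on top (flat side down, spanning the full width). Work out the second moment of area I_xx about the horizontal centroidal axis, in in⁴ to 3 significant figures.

Decompose the section into non-overlapping parts with the origin at the bottom-left of its bounding rectangle.
Rectangular body: 5.6 × 2.8, A = 15.68 in², y = 1.4 in, Ī = 10.244 in⁴.
Semicircular cap: semicircle r = 2.8, A = 12.315 in², y = 3.9884 in, Ī = 6.7463 in⁴.
Centroid: ȳ = ΣA·y / ΣA = 2.5386 in.
Transfer each piece to the horizontal centroidal axis using Ī + A·d² with d = y − 2.5386:
  rectangular body: d = -1.1386 in → contributes +30.573 in⁴
  semicircular cap: d = 1.4497 in → contributes +32.629 in⁴
Total I = 63.202 in⁴.

I_xx ≈ 63.2 in⁴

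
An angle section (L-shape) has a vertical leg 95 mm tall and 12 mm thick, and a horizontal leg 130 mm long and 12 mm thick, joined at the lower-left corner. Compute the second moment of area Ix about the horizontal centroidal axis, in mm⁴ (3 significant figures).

Ix ≈ 1.96 × 10⁶ mm⁴

Split into non-overlapping primitives; take the origin at the lower-left of the bounding box.
Vertical leg: 12 × 95, A = 1 140 mm², y = 47.5 mm, Ī = 857 375 mm⁴.
Horizontal leg (remainder): 118 × 12, A = 1 416 mm², y = 6 mm, Ī = 16 992 mm⁴.
Centroid: ȳ = ΣA·y / ΣA = 24.509 mm.
Transfer each piece to the horizontal centroidal axis using Ī + A·d² with d = y − 24.509:
  vertical leg: d = 22.991 mm → contributes +1 459 943 mm⁴
  horizontal leg (remainder): d = -18.509 mm → contributes +502 110 mm⁴
Total I = 1 962 053 mm⁴.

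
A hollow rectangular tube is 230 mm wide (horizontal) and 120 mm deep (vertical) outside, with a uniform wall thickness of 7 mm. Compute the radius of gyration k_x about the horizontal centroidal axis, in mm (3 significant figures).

Break the section into simple shapes (no overlaps), measuring from the bottom-left corner of the bounding box.
Outer rectangle: 230 × 120, A = 27 600 mm², y = 60 mm, Ī = 33 120 000 mm⁴.
Inner void (subtracted): 216 × 106, A = 22 896 mm², y = 60 mm, Ī = 21 438 288 mm⁴.
By symmetry the centroid is at mid-height, ȳ = 60 mm.
All pieces are centred on the horizontal centroidal axis, so I = ΣĪ (holes subtracted) = 11 681 712 mm⁴.
Radius of gyration: k = √(I/A) = √(11 681 712 / 4 704) = 49.833 mm.

k_x ≈ 49.8 mm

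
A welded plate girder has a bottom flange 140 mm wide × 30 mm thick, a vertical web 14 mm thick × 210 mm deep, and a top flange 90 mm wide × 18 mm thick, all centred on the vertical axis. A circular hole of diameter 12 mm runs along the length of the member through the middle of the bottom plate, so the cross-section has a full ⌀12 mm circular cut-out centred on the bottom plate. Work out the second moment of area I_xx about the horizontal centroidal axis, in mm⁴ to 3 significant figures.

I_xx ≈ 8.03 × 10⁷ mm⁴

Treat the section as a set of non-overlapping primitives; coordinates are from the bounding-box lower-left.
Bottom plate: 140 × 30, A = 4 200 mm², y = 15 mm, Ī = 315 000 mm⁴.
Web plate: 14 × 210, A = 2 940 mm², y = 135 mm, Ī = 10 804 500 mm⁴.
Top plate: 90 × 18, A = 1 620 mm², y = 249 mm, Ī = 43 740 mm⁴.
Hole (subtracted): ⌀12, A = 113.1 mm², y = 15 mm, Ī = 1017.9 mm⁴.
Centroid: ȳ = ΣA·y / ΣA = 99.641 mm.
Transfer each piece to the horizontal centroidal axis using Ī + A·d² with d = y − 99.641:
  bottom plate: d = -84.641 mm → contributes +30 404 011 mm⁴
  web plate: d = 35.359 mm → contributes +14 480 321 mm⁴
  top plate: d = 149.36 mm → contributes +36 183 019 mm⁴
  hole: d = -84.641 mm → contributes −811 253 mm⁴
Total I = 80 256 098 mm⁴.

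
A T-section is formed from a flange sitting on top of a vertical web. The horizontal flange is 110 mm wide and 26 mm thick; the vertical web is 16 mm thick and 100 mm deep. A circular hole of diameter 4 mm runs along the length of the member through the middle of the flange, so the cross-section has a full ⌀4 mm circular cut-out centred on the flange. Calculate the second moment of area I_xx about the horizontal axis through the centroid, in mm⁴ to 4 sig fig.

I_xx ≈ 5.560 × 10⁶ mm⁴

Treat the section as a set of non-overlapping primitives; coordinates are from the bounding-box lower-left.
Flange: 110 × 26, A = 2 860 mm², y = 113 mm, Ī = 161 113 mm⁴.
Web: 16 × 100, A = 1 600 mm², y = 50 mm, Ī = 1 333 333 mm⁴.
Hole (subtracted): ⌀4, A = 12.5664 mm², y = 113 mm, Ī = 12.5664 mm⁴.
Centroid: ȳ = ΣA·y / ΣA = 90.3352 mm.
Transfer each piece to the horizontal axis through the centroid using Ī + A·d² with d = y − 90.3352:
  flange: d = 22.6648 mm → contributes +1 630 270 mm⁴
  web: d = -40.3352 mm → contributes +3 936 424 mm⁴
  hole: d = 22.6648 mm → contributes −6467.8 mm⁴
Total I = 5 560 227 mm⁴.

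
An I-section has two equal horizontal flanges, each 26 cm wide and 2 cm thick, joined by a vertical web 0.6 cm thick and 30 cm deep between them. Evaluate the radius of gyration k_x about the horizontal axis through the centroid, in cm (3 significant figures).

k_x ≈ 15.2 cm

Decompose the section into non-overlapping parts with the origin at the bottom-left of its bounding rectangle.
Bottom flange: 26 × 2, A = 52 cm², y = 1 cm, Ī = 17.333 cm⁴.
Web: 0.6 × 30, A = 18 cm², y = 17 cm, Ī = 1 350 cm⁴.
Top flange: 26 × 2, A = 52 cm², y = 33 cm, Ī = 17.333 cm⁴.
By symmetry the centroid is at mid-height, ȳ = 17 cm.
Transfer each piece to the horizontal axis through the centroid using Ī + A·d² with d = y − 17:
  bottom flange: d = -16 cm → contributes +13 329 cm⁴
  web: d = 0 cm → contributes +1 350 cm⁴
  top flange: d = 16 cm → contributes +13 329 cm⁴
Total I = 28 009 cm⁴.
Radius of gyration: k = √(I/A) = √(28 009 / 122) = 15.152 cm.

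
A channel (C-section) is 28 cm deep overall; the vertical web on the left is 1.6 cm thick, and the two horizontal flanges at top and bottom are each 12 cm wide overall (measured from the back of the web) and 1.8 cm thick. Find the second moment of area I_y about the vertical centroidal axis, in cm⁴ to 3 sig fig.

Treat the section as a set of non-overlapping primitives; coordinates are from the bounding-box lower-left.
Web: 1.6 × 28, A = 44.8 cm², x = 0.8 cm, Ī = 9.5573 cm⁴.
Top flange (beyond web): 10.4 × 1.8, A = 18.72 cm², x = 6.8 cm, Ī = 168.73 cm⁴.
Bottom flange (beyond web): 10.4 × 1.8, A = 18.72 cm², x = 6.8 cm, Ī = 168.73 cm⁴.
Centroid: x̄ = ΣA·x / ΣA = 3.5315 cm.
Transfer each piece to the vertical centroidal axis using Ī + A·d² with d = x − 3.5315:
  web: d = -2.7315 cm → contributes +343.82 cm⁴
  top flange (beyond web): d = 3.2685 cm → contributes +368.71 cm⁴
  bottom flange (beyond web): d = 3.2685 cm → contributes +368.71 cm⁴
Total I = 1081.2 cm⁴.

I_y ≈ 1080 cm⁴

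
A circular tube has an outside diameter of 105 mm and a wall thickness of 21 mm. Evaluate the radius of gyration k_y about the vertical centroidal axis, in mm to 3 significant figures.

k_y ≈ 30.6 mm

Decompose the section into non-overlapping parts with the origin at the bottom-left of its bounding rectangle.
Outer circle: ⌀105, A = 8 659 mm², x = 52.5 mm, Ī = 5 966 602 mm⁴.
Bore (subtracted): ⌀63, A = 3117.2 mm², x = 52.5 mm, Ī = 773 272 mm⁴.
By symmetry the centroid is at mid-width, x̄ = 52.5 mm.
All pieces are centred on the vertical centroidal axis, so I = ΣĪ (holes subtracted) = 5 193 331 mm⁴.
Radius of gyration: k = √(I/A) = √(5 193 331 / 5541.8) = 30.612 mm.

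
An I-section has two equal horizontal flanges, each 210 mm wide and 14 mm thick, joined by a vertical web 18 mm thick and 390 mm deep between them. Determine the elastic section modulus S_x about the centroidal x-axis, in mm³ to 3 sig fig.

Break the section into simple shapes (no overlaps), measuring from the bottom-left corner of the bounding box.
Bottom flange: 210 × 14, A = 2 940 mm², y = 7 mm, Ī = 48 020 mm⁴.
Web: 18 × 390, A = 7 020 mm², y = 209 mm, Ī = 88 978 500 mm⁴.
Top flange: 210 × 14, A = 2 940 mm², y = 411 mm, Ī = 48 020 mm⁴.
By symmetry the centroid is at mid-height, ȳ = 209 mm.
Transfer each piece to the centroidal x-axis using Ī + A·d² with d = y − 209:
  bottom flange: d = -202 mm → contributes +120 011 780 mm⁴
  web: d = 0 mm → contributes +88 978 500 mm⁴
  top flange: d = 202 mm → contributes +120 011 780 mm⁴
Total I = 329 002 060 mm⁴.
Extreme fibre distance c = 209 mm; S = I/c = 1 574 173 mm³.

S_x ≈ 1.57 × 10⁶ mm³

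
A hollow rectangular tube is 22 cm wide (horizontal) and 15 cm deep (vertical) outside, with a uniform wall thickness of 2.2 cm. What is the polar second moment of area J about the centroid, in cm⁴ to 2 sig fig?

J ≈ 1.3 × 10⁴ cm⁴

Treat the section as a set of non-overlapping primitives; coordinates are from the bounding-box lower-left.
Outer rectangle: 22 × 15, A = 330 cm², y = 7.5 cm, Ī = 6 188 cm⁴.
Inner void (subtracted): 17.6 × 10.6, A = 186.6 cm², y = 7.5 cm, Ī = 1 747 cm⁴.
By symmetry the centroid is at mid-height, ȳ = 7.5 cm.
All pieces are centred on the centroidal x-axis, so I = ΣĪ (holes subtracted) = 4 441 cm⁴.
Repeating about the centroidal y-axis gives I_y = 8 494 cm⁴.
Polar second moment: J = I_x + I_y = 12 935 cm⁴.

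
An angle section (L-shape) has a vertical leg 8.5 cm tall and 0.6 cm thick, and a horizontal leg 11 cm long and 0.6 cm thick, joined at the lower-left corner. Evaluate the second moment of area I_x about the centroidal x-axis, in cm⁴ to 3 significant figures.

Split into non-overlapping primitives; take the origin at the lower-left of the bounding box.
Vertical leg: 0.6 × 8.5, A = 5.1 cm², y = 4.25 cm, Ī = 30.706 cm⁴.
Horizontal leg (remainder): 10.4 × 0.6, A = 6.24 cm², y = 0.3 cm, Ī = 0.1872 cm⁴.
Centroid: ȳ = ΣA·y / ΣA = 2.0765 cm.
Transfer each piece to the centroidal x-axis using Ī + A·d² with d = y − 2.0765:
  vertical leg: d = 2.1735 cm → contributes +54.8 cm⁴
  horizontal leg (remainder): d = -1.7765 cm → contributes +19.879 cm⁴
Total I = 74.68 cm⁴.

I_x ≈ 74.7 cm⁴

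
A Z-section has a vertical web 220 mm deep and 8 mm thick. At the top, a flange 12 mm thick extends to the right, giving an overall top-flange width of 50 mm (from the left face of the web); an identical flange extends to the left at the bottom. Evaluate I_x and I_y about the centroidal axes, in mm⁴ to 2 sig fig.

I_x ≈ 1.8 × 10⁷ mm⁴, I_y ≈ 7.9 × 10⁵ mm⁴

Treat the section as a set of non-overlapping primitives; coordinates are from the bounding-box lower-left.
Web: 8 × 220, A = 1 760 mm², y = 110 mm, Ī = 7 098 667 mm⁴.
Top flange (beyond web): 42 × 12, A = 504 mm², y = 214 mm, Ī = 6 048 mm⁴.
Bottom flange (beyond web): 42 × 12, A = 504 mm², y = 6 mm, Ī = 6 048 mm⁴.
Centroid: ȳ = ΣA·y / ΣA = 110 mm.
Transfer each piece to the centroidal x-axis using Ī + A·d² with d = y − 110:
  web: d = 0 mm → contributes +7 098 667 mm⁴
  top flange (beyond web): d = 104 mm → contributes +5 457 312 mm⁴
  bottom flange (beyond web): d = -104 mm → contributes +5 457 312 mm⁴
Total I = 18 013 291 mm⁴.
For the y-axis: x̄ = 46 mm.
Repeating about the centroidal y-axis gives I_y = 787 563 mm⁴.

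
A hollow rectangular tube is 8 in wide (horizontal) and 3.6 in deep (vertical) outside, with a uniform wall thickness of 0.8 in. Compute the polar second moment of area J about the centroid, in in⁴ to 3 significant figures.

Split into non-overlapping primitives; take the origin at the lower-left of the bounding box.
Outer rectangle: 8 × 3.6, A = 28.8 in², y = 1.8 in, Ī = 31.104 in⁴.
Inner void (subtracted): 6.4 × 2, A = 12.8 in², y = 1.8 in, Ī = 4.2667 in⁴.
By symmetry the centroid is at mid-height, ȳ = 1.8 in.
All pieces are centred on the centroidal x-axis, so I = ΣĪ (holes subtracted) = 26.837 in⁴.
Repeating about the centroidal y-axis gives I_y = 109.91 in⁴.
Polar second moment: J = I_x + I_y = 136.75 in⁴.

J ≈ 137 in⁴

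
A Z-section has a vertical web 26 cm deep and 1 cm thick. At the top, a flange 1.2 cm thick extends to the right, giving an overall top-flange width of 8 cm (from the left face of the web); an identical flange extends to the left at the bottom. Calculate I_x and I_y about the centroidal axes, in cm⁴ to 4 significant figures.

Break the section into simple shapes (no overlaps), measuring from the bottom-left corner of the bounding box.
Web: 1 × 26, A = 26 cm², y = 13 cm, Ī = 1464.67 cm⁴.
Top flange (beyond web): 7 × 1.2, A = 8.4 cm², y = 25.4 cm, Ī = 1.008 cm⁴.
Bottom flange (beyond web): 7 × 1.2, A = 8.4 cm², y = 0.6 cm, Ī = 1.008 cm⁴.
Centroid: ȳ = ΣA·y / ΣA = 13 cm.
Transfer each piece to the centroidal x-axis using Ī + A·d² with d = y − 13:
  web: d = 0 cm → contributes +1464.67 cm⁴
  top flange (beyond web): d = 12.4 cm → contributes +1292.59 cm⁴
  bottom flange (beyond web): d = -12.4 cm → contributes +1292.59 cm⁴
Total I = 4049.85 cm⁴.
For the y-axis: x̄ = 7.5 cm.
Repeating about the centroidal y-axis gives I_y = 339.567 cm⁴.

I_x ≈ 4050 cm⁴, I_y ≈ 339.6 cm⁴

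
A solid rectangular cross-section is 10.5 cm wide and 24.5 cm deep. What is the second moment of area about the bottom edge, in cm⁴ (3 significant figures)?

I_base ≈ 5.15 × 10⁴ cm⁴

The section: 10.5 × 24.5, A = 257.25 cm², y = 12.25 cm, Ī = 12 868 cm⁴.
Transfer it to the base of the section using Ī + A·d² with d = y − 0:
  the section: d = 12.25 cm → contributes +51 471 cm⁴
Total I = 51 471 cm⁴.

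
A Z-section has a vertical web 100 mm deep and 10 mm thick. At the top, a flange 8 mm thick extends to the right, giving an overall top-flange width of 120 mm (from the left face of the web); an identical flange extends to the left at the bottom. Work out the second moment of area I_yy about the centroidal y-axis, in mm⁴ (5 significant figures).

Decompose the section into non-overlapping parts with the origin at the bottom-left of its bounding rectangle.
Web: 10 × 100, A = 1 000 mm², x = 115 mm, Ī = 8333.333 mm⁴.
Top flange (beyond web): 110 × 8, A = 880 mm², x = 175 mm, Ī = 887333.3 mm⁴.
Bottom flange (beyond web): 110 × 8, A = 880 mm², x = 55 mm, Ī = 887333.3 mm⁴.
Centroid: x̄ = ΣA·x / ΣA = 115 mm.
Transfer each piece to the centroidal y-axis using Ī + A·d² with d = x − 115:
  web: d = 0 mm → contributes +8333.333 mm⁴
  top flange (beyond web): d = 60 mm → contributes +4 055 333 mm⁴
  bottom flange (beyond web): d = -60 mm → contributes +4 055 333 mm⁴
Total I = 8 119 000 mm⁴.

I_yy ≈ 8.1190 × 10⁶ mm⁴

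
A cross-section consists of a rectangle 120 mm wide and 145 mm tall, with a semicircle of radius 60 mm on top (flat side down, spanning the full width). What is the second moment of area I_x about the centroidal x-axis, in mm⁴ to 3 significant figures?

Split into non-overlapping primitives; take the origin at the lower-left of the bounding box.
Rectangular body: 120 × 145, A = 17 400 mm², y = 72.5 mm, Ī = 30 486 250 mm⁴.
Semicircular cap: semicircle r = 60, A = 5654.9 mm², y = 170.46 mm, Ī = 1 422 450 mm⁴.
Centroid: ȳ = ΣA·y / ΣA = 96.529 mm.
Transfer each piece to the centroidal x-axis using Ī + A·d² with d = y − 96.529:
  rectangular body: d = -24.029 mm → contributes +40 532 612 mm⁴
  semicircular cap: d = 73.936 mm → contributes +32 335 060 mm⁴
Total I = 72 867 672 mm⁴.

I_x ≈ 7.29 × 10⁷ mm⁴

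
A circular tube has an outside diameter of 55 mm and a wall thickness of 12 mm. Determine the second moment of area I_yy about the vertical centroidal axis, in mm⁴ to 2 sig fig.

I_yy ≈ 4.0 × 10⁵ mm⁴

Decompose the section into non-overlapping parts with the origin at the bottom-left of its bounding rectangle.
Outer circle: ⌀55, A = 2 376 mm², x = 27.5 mm, Ī = 449 180 mm⁴.
Bore (subtracted): ⌀31, A = 754.8 mm², x = 27.5 mm, Ī = 45 333 mm⁴.
By symmetry the centroid is at mid-width, x̄ = 27.5 mm.
All pieces are centred on the vertical centroidal axis, so I = ΣĪ (holes subtracted) = 403 847 mm⁴.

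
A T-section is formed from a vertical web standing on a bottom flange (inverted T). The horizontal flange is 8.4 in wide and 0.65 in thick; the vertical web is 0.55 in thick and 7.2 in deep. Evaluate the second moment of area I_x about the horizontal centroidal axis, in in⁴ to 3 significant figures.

Treat the section as a set of non-overlapping primitives; coordinates are from the bounding-box lower-left.
Flange: 8.4 × 0.65, A = 5.46 in², y = 0.325 in, Ī = 0.19224 in⁴.
Web: 0.55 × 7.2, A = 3.96 in², y = 4.25 in, Ī = 17.107 in⁴.
Centroid: ȳ = ΣA·y / ΣA = 1.975 in.
Transfer each piece to the horizontal centroidal axis using Ī + A·d² with d = y − 1.975:
  flange: d = -1.65 in → contributes +15.057 in⁴
  web: d = 2.275 in → contributes +37.603 in⁴
Total I = 52.66 in⁴.

I_x ≈ 52.7 in⁴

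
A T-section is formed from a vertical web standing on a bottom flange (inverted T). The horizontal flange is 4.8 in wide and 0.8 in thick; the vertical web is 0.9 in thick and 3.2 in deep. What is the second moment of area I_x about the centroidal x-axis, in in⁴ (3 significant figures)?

I_x ≈ 9.25 in⁴

Split into non-overlapping primitives; take the origin at the lower-left of the bounding box.
Flange: 4.8 × 0.8, A = 3.84 in², y = 0.4 in, Ī = 0.2048 in⁴.
Web: 0.9 × 3.2, A = 2.88 in², y = 2.4 in, Ī = 2.4576 in⁴.
Centroid: ȳ = ΣA·y / ΣA = 1.2571 in.
Transfer each piece to the centroidal x-axis using Ī + A·d² with d = y − 1.2571:
  flange: d = -0.85714 in → contributes +3.026 in⁴
  web: d = 1.1429 in → contributes +6.2192 in⁴
Total I = 9.2453 in⁴.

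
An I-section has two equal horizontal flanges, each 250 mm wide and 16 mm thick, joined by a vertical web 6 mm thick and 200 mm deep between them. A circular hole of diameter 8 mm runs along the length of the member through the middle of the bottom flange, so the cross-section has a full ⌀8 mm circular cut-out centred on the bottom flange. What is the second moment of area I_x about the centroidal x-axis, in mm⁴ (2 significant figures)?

I_x ≈ 9.7 × 10⁷ mm⁴

Break the section into simple shapes (no overlaps), measuring from the bottom-left corner of the bounding box.
Bottom flange: 250 × 16, A = 4 000 mm², y = 8 mm, Ī = 85 333 mm⁴.
Web: 6 × 200, A = 1 200 mm², y = 116 mm, Ī = 4 000 000 mm⁴.
Top flange: 250 × 16, A = 4 000 mm², y = 224 mm, Ī = 85 333 mm⁴.
Hole (subtracted): ⌀8, A = 50.27 mm², y = 8 mm, Ī = 201.1 mm⁴.
Centroid: ȳ = ΣA·y / ΣA = 116.6 mm.
Transfer each piece to the centroidal x-axis using Ī + A·d² with d = y − 116.6:
  bottom flange: d = -108.6 mm → contributes +47 255 365 mm⁴
  web: d = -0.5933 mm → contributes +4 000 422 mm⁴
  top flange: d = 107.4 mm → contributes +46 230 118 mm⁴
  hole: d = -108.6 mm → contributes −592 957 mm⁴
Total I = 96 892 948 mm⁴.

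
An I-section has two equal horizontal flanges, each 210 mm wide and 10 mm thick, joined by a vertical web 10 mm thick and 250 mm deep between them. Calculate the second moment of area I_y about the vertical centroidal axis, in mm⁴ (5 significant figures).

Treat the section as a set of non-overlapping primitives; coordinates are from the bounding-box lower-left.
Bottom flange: 210 × 10, A = 2 100 mm², x = 105 mm, Ī = 7 717 500 mm⁴.
Web: 10 × 250, A = 2 500 mm², x = 105 mm, Ī = 20833.33 mm⁴.
Top flange: 210 × 10, A = 2 100 mm², x = 105 mm, Ī = 7 717 500 mm⁴.
By symmetry the centroid is at mid-width, x̄ = 105 mm.
All pieces are centred on the vertical centroidal axis, so I = ΣĪ = 15 455 833 mm⁴.

I_y ≈ 1.5456 × 10⁷ mm⁴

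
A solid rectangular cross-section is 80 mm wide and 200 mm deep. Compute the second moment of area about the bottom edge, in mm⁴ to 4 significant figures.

The section: 80 × 200, A = 16 000 mm², y = 100 mm, Ī = 53 333 333 mm⁴.
Transfer it to the bottom edge using Ī + A·d² with d = y − 0:
  the section: d = 100 mm → contributes +213 333 333 mm⁴
Total I = 213 333 333 mm⁴.

I_base ≈ 2.133 × 10⁸ mm⁴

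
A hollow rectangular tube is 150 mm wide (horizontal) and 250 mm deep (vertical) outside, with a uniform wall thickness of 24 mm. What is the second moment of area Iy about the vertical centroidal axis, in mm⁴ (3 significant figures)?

Iy ≈ 5.24 × 10⁷ mm⁴

Split into non-overlapping primitives; take the origin at the lower-left of the bounding box.
Outer rectangle: 150 × 250, A = 37 500 mm², x = 75 mm, Ī = 70 312 500 mm⁴.
Inner void (subtracted): 102 × 202, A = 20 604 mm², x = 75 mm, Ī = 17 863 668 mm⁴.
By symmetry the centroid is at mid-width, x̄ = 75 mm.
All pieces are centred on the vertical centroidal axis, so I = ΣĪ (holes subtracted) = 52 448 832 mm⁴.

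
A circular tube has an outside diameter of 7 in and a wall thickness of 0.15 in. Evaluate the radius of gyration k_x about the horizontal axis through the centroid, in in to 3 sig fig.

Treat the section as a set of non-overlapping primitives; coordinates are from the bounding-box lower-left.
Outer circle: ⌀7, A = 38.485 in², y = 3.5 in, Ī = 117.86 in⁴.
Bore (subtracted): ⌀6.7, A = 35.257 in², y = 3.5 in, Ī = 98.917 in⁴.
By symmetry the centroid is at mid-height, ȳ = 3.5 in.
All pieces are centred on the horizontal axis through the centroid, so I = ΣĪ (holes subtracted) = 18.942 in⁴.
Radius of gyration: k = √(I/A) = √(18.942 / 3.228) = 2.4224 in.

k_x ≈ 2.42 in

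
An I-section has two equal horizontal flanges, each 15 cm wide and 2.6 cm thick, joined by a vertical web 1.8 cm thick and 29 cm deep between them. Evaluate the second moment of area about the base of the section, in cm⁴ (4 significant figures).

Treat the section as a set of non-overlapping primitives; coordinates are from the bounding-box lower-left.
Bottom flange: 15 × 2.6, A = 39 cm², y = 1.3 cm, Ī = 21.97 cm⁴.
Web: 1.8 × 29, A = 52.2 cm², y = 17.1 cm, Ī = 3658.35 cm⁴.
Top flange: 15 × 2.6, A = 39 cm², y = 32.9 cm, Ī = 21.97 cm⁴.
Transfer each piece to the bottom edge using Ī + A·d² with d = y − 0:
  bottom flange: d = 1.3 cm → contributes +87.88 cm⁴
  web: d = 17.1 cm → contributes +18922.2 cm⁴
  top flange: d = 32.9 cm → contributes +42 236 cm⁴
Total I = 61 246 cm⁴.

I_base ≈ 6.125 × 10⁴ cm⁴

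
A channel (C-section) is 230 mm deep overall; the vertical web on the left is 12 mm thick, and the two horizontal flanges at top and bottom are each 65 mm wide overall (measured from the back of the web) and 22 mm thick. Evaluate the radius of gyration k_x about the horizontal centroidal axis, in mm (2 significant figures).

k_x ≈ 86 mm

Decompose the section into non-overlapping parts with the origin at the bottom-left of its bounding rectangle.
Web: 12 × 230, A = 2 760 mm², y = 115 mm, Ī = 12 167 000 mm⁴.
Top flange (beyond web): 53 × 22, A = 1 166 mm², y = 219 mm, Ī = 47 029 mm⁴.
Bottom flange (beyond web): 53 × 22, A = 1 166 mm², y = 11 mm, Ī = 47 029 mm⁴.
By symmetry the centroid is at mid-height, ȳ = 115 mm.
Transfer each piece to the horizontal centroidal axis using Ī + A·d² with d = y − 115:
  web: d = 0 mm → contributes +12 167 000 mm⁴
  top flange (beyond web): d = 104 mm → contributes +12 658 485 mm⁴
  bottom flange (beyond web): d = -104 mm → contributes +12 658 485 mm⁴
Total I = 37 483 969 mm⁴.
Radius of gyration: k = √(I/A) = √(37 483 969 / 5 092) = 85.8 mm.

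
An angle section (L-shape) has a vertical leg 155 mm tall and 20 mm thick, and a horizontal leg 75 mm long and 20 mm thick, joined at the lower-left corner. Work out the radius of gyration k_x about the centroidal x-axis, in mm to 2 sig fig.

k_x ≈ 49 mm

Decompose the section into non-overlapping parts with the origin at the bottom-left of its bounding rectangle.
Vertical leg: 20 × 155, A = 3 100 mm², y = 77.5 mm, Ī = 6 206 458 mm⁴.
Horizontal leg (remainder): 55 × 20, A = 1 100 mm², y = 10 mm, Ī = 36 667 mm⁴.
Centroid: ȳ = ΣA·y / ΣA = 59.82 mm.
Transfer each piece to the centroidal x-axis using Ī + A·d² with d = y − 59.82:
  vertical leg: d = 17.68 mm → contributes +7 175 307 mm⁴
  horizontal leg (remainder): d = -49.82 mm → contributes +2 767 059 mm⁴
Total I = 9 942 366 mm⁴.
Radius of gyration: k = √(I/A) = √(9 942 366 / 4 200) = 48.65 mm.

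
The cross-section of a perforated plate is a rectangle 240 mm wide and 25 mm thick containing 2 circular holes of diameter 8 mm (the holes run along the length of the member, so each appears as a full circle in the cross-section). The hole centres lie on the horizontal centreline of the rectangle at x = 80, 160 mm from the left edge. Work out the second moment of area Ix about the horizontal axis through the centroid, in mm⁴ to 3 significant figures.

Ix ≈ 3.12 × 10⁵ mm⁴

Split into non-overlapping primitives; take the origin at the lower-left of the bounding box.
Plate: 240 × 25, A = 6 000 mm², y = 12.5 mm, Ī = 312 500 mm⁴.
Hole 1 (subtracted): ⌀8, A = 50.265 mm², y = 12.5 mm, Ī = 201.06 mm⁴.
Hole 2 (subtracted): ⌀8, A = 50.265 mm², y = 12.5 mm, Ī = 201.06 mm⁴.
By symmetry the centroid is at mid-height, ȳ = 12.5 mm.
All pieces are centred on the horizontal axis through the centroid, so I = ΣĪ (holes subtracted) = 312 098 mm⁴.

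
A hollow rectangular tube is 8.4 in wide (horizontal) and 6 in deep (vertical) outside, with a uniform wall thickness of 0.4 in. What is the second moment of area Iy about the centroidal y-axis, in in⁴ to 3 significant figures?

Iy ≈ 106 in⁴

Treat the section as a set of non-overlapping primitives; coordinates are from the bounding-box lower-left.
Outer rectangle: 8.4 × 6, A = 50.4 in², x = 4.2 in, Ī = 296.35 in⁴.
Inner void (subtracted): 7.6 × 5.2, A = 39.52 in², x = 4.2 in, Ī = 190.22 in⁴.
By symmetry the centroid is at mid-width, x̄ = 4.2 in.
All pieces are centred on the centroidal y-axis, so I = ΣĪ (holes subtracted) = 106.13 in⁴.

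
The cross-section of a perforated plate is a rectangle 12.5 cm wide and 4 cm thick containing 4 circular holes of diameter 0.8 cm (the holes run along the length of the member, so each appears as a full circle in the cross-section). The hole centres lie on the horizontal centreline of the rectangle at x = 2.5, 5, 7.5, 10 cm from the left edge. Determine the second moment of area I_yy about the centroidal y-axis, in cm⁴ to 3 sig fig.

I_yy ≈ 635 cm⁴

Break the section into simple shapes (no overlaps), measuring from the bottom-left corner of the bounding box.
Plate: 12.5 × 4, A = 50 cm², x = 6.25 cm, Ī = 651.04 cm⁴.
Hole 1 (subtracted): ⌀0.8, A = 0.50265 cm², x = 2.5 cm, Ī = 0.020106 cm⁴.
Hole 2 (subtracted): ⌀0.8, A = 0.50265 cm², x = 5 cm, Ī = 0.020106 cm⁴.
Hole 3 (subtracted): ⌀0.8, A = 0.50265 cm², x = 7.5 cm, Ī = 0.020106 cm⁴.
Hole 4 (subtracted): ⌀0.8, A = 0.50265 cm², x = 10 cm, Ī = 0.020106 cm⁴.
By symmetry the centroid is at mid-width, x̄ = 6.25 cm.
Transfer each piece to the centroidal y-axis using Ī + A·d² with d = x − 6.25:
  plate: d = 0 cm → contributes +651.04 cm⁴
  hole 1: d = -3.75 cm → contributes −7.0887 cm⁴
  hole 2: d = -1.25 cm → contributes −0.8055 cm⁴
  hole 3: d = 1.25 cm → contributes −0.8055 cm⁴
  hole 4: d = 3.75 cm → contributes −7.0887 cm⁴
Total I = 635.25 cm⁴.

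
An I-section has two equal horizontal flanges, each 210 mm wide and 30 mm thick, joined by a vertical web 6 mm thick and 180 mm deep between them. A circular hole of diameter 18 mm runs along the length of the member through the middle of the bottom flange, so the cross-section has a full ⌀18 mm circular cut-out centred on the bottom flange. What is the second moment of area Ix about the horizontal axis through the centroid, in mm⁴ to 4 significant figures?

Ix ≈ 1.399 × 10⁸ mm⁴

Decompose the section into non-overlapping parts with the origin at the bottom-left of its bounding rectangle.
Bottom flange: 210 × 30, A = 6 300 mm², y = 15 mm, Ī = 472 500 mm⁴.
Web: 6 × 180, A = 1 080 mm², y = 120 mm, Ī = 2 916 000 mm⁴.
Top flange: 210 × 30, A = 6 300 mm², y = 225 mm, Ī = 472 500 mm⁴.
Hole (subtracted): ⌀18, A = 254.469 mm², y = 15 mm, Ī = 5 153 mm⁴.
Centroid: ȳ = ΣA·y / ΣA = 121.99 mm.
Transfer each piece to the horizontal axis through the centroid using Ī + A·d² with d = y − 121.99:
  bottom flange: d = -106.99 mm → contributes +72 587 964 mm⁴
  web: d = -1.99018 mm → contributes +2 920 278 mm⁴
  top flange: d = 103.01 mm → contributes +67 321 943 mm⁴
  hole: d = -106.99 mm → contributes −2 918 034 mm⁴
Total I = 139 912 150 mm⁴.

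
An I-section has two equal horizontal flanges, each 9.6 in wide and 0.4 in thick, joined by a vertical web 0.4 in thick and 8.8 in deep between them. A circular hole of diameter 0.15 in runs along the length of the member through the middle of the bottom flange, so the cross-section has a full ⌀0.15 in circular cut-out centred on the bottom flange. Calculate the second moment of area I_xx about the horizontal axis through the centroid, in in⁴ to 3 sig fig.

Break the section into simple shapes (no overlaps), measuring from the bottom-left corner of the bounding box.
Bottom flange: 9.6 × 0.4, A = 3.84 in², y = 0.2 in, Ī = 0.0512 in⁴.
Web: 0.4 × 8.8, A = 3.52 in², y = 4.8 in, Ī = 22.716 in⁴.
Top flange: 9.6 × 0.4, A = 3.84 in², y = 9.4 in, Ī = 0.0512 in⁴.
Hole (subtracted): ⌀0.15, A = 0.017671 in², y = 0.2 in, Ī = 0.00002485 in⁴.
Centroid: ȳ = ΣA·y / ΣA = 4.8073 in.
Transfer each piece to the horizontal axis through the centroid using Ī + A·d² with d = y − 4.8073:
  bottom flange: d = -4.6073 in → contributes +81.563 in⁴
  web: d = -0.0072694 in → contributes +22.716 in⁴
  top flange: d = 4.5927 in → contributes +81.049 in⁴
  hole: d = -4.6073 in → contributes −0.37514 in⁴
Total I = 184.95 in⁴.

I_xx ≈ 185 in⁴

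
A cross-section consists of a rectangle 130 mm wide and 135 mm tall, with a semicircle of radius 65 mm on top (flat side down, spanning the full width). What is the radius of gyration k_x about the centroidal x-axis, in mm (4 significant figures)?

k_x ≈ 54.62 mm

Decompose the section into non-overlapping parts with the origin at the bottom-left of its bounding rectangle.
Rectangular body: 130 × 135, A = 17 550 mm², y = 67.5 mm, Ī = 26 654 063 mm⁴.
Semicircular cap: semicircle r = 65, A = 6636.61 mm², y = 162.587 mm, Ī = 1 959 230 mm⁴.
Centroid: ȳ = ΣA·y / ΣA = 93.5911 mm.
Transfer each piece to the centroidal x-axis using Ī + A·d² with d = y − 93.5911:
  rectangular body: d = -26.0911 mm → contributes +38 601 125 mm⁴
  semicircular cap: d = 68.9958 mm → contributes +33 552 287 mm⁴
Total I = 72 153 412 mm⁴.
Radius of gyration: k = √(I/A) = √(72 153 412 / 24186.6) = 54.6186 mm.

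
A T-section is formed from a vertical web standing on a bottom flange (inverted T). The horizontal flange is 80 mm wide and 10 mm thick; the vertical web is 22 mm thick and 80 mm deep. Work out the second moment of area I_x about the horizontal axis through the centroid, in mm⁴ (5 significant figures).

Break the section into simple shapes (no overlaps), measuring from the bottom-left corner of the bounding box.
Flange: 80 × 10, A = 800 mm², y = 5 mm, Ī = 6666.667 mm⁴.
Web: 22 × 80, A = 1 760 mm², y = 50 mm, Ī = 938666.7 mm⁴.
Centroid: ȳ = ΣA·y / ΣA = 35.9375 mm.
Transfer each piece to the horizontal axis through the centroid using Ī + A·d² with d = y − 35.9375:
  flange: d = -30.9375 mm → contributes +772369.8 mm⁴
  web: d = 14.0625 mm → contributes +1 286 714 mm⁴
Total I = 2 059 083 mm⁴.

I_x ≈ 2.0591 × 10⁶ mm⁴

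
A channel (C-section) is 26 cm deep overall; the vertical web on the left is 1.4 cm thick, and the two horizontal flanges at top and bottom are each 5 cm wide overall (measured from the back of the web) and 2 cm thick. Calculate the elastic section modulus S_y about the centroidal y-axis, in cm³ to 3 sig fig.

S_y ≈ 23.9 cm³

Treat the section as a set of non-overlapping primitives; coordinates are from the bounding-box lower-left.
Web: 1.4 × 26, A = 36.4 cm², x = 0.7 cm, Ī = 5.9453 cm⁴.
Top flange (beyond web): 3.6 × 2, A = 7.2 cm², x = 3.2 cm, Ī = 7.776 cm⁴.
Bottom flange (beyond web): 3.6 × 2, A = 7.2 cm², x = 3.2 cm, Ī = 7.776 cm⁴.
Centroid: x̄ = ΣA·x / ΣA = 1.4087 cm.
Transfer each piece to the centroidal y-axis using Ī + A·d² with d = x − 1.4087:
  web: d = -0.70866 cm → contributes +24.225 cm⁴
  top flange (beyond web): d = 1.7913 cm → contributes +30.88 cm⁴
  bottom flange (beyond web): d = 1.7913 cm → contributes +30.88 cm⁴
Total I = 85.986 cm⁴.
Extreme fibre distance c = 3.5913 cm; S = I/c = 23.942 cm³.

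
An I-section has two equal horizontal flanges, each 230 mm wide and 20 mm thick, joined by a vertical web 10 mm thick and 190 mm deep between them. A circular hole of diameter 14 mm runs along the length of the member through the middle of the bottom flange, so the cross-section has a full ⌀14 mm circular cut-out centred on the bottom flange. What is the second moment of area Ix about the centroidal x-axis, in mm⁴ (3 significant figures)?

Decompose the section into non-overlapping parts with the origin at the bottom-left of its bounding rectangle.
Bottom flange: 230 × 20, A = 4 600 mm², y = 10 mm, Ī = 153 333 mm⁴.
Web: 10 × 190, A = 1 900 mm², y = 115 mm, Ī = 5 715 833 mm⁴.
Top flange: 230 × 20, A = 4 600 mm², y = 220 mm, Ī = 153 333 mm⁴.
Hole (subtracted): ⌀14, A = 153.94 mm², y = 10 mm, Ī = 1885.7 mm⁴.
Centroid: ȳ = ΣA·y / ΣA = 116.48 mm.
Transfer each piece to the centroidal x-axis using Ī + A·d² with d = y − 116.48:
  bottom flange: d = -106.48 mm → contributes +52 304 807 mm⁴
  web: d = -1.4766 mm → contributes +5 719 976 mm⁴
  top flange: d = 103.52 mm → contributes +49 451 920 mm⁴
  hole: d = -106.48 mm → contributes −1 747 124 mm⁴
Total I = 105 729 580 mm⁴.

Ix ≈ 1.06 × 10⁸ mm⁴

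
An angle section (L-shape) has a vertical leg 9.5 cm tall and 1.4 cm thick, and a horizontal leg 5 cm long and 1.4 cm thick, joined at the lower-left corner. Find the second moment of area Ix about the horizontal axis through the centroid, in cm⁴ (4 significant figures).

Decompose the section into non-overlapping parts with the origin at the bottom-left of its bounding rectangle.
Vertical leg: 1.4 × 9.5, A = 13.3 cm², y = 4.75 cm, Ī = 100.027 cm⁴.
Horizontal leg (remainder): 3.6 × 1.4, A = 5.04 cm², y = 0.7 cm, Ī = 0.8232 cm⁴.
Centroid: ȳ = ΣA·y / ΣA = 3.63702 cm.
Transfer each piece to the horizontal axis through the centroid using Ī + A·d² with d = y − 3.63702:
  vertical leg: d = 1.11298 cm → contributes +116.502 cm⁴
  horizontal leg (remainder): d = -2.93702 cm → contributes +44.2988 cm⁴
Total I = 160.801 cm⁴.

Ix ≈ 160.8 cm⁴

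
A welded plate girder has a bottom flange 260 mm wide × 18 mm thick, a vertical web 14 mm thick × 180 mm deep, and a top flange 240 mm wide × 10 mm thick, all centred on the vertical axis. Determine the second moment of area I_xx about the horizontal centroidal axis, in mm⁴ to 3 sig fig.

Treat the section as a set of non-overlapping primitives; coordinates are from the bounding-box lower-left.
Bottom plate: 260 × 18, A = 4 680 mm², y = 9 mm, Ī = 126 360 mm⁴.
Web plate: 14 × 180, A = 2 520 mm², y = 108 mm, Ī = 6 804 000 mm⁴.
Top plate: 240 × 10, A = 2 400 mm², y = 203 mm, Ī = 20 000 mm⁴.
Centroid: ȳ = ΣA·y / ΣA = 83.488 mm.
Transfer each piece to the horizontal centroidal axis using Ī + A·d² with d = y − 83.488:
  bottom plate: d = -74.488 mm → contributes +26 092 814 mm⁴
  web plate: d = 24.513 mm → contributes +8 318 174 mm⁴
  top plate: d = 119.51 mm → contributes +34 299 770 mm⁴
Total I = 68 710 759 mm⁴.

I_xx ≈ 6.87 × 10⁷ mm⁴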